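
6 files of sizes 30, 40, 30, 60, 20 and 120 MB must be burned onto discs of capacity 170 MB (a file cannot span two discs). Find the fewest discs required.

Total = 120 + 60 + 40 + 30 + 30 + 20 = 300 MB.
Lower bound: ⌈300/170⌉ = 2 discs.
A packing using 2 discs:
  disc 1: 120 + 40 = 160
  disc 2: 60 + 30 + 30 + 20 = 140
This matches the lower bound, so 2 is optimal.

2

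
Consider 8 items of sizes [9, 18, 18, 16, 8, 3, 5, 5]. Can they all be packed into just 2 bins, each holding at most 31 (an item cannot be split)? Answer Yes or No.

Total = 82; ⌈82/31⌉ = 3.
At least 3 bins are required, but only 2 are allowed.

No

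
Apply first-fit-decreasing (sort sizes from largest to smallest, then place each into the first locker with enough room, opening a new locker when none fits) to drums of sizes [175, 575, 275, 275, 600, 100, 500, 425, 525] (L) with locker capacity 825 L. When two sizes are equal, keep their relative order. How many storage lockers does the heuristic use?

5

Sorted descending: 600, 575, 525, 500, 425, 275, 275, 175, 100.
  600 → locker 1 (new)  [load 600/825]
  575 → locker 2 (new)  [load 575/825]
  525 → locker 3 (new)  [load 525/825]
  500 → locker 4 (new)  [load 500/825]
  425 → locker 5 (new)  [load 425/825]
  275 → locker 3  [load 800/825]
  275 → locker 4  [load 775/825]
  175 → locker 1  [load 775/825]
  100 → locker 2  [load 675/825]
5 storage lockers opened.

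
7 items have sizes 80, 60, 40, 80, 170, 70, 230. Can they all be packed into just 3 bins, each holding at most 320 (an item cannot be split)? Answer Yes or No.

A valid assignment using 3 bins:
  bin 1: 230 + 80 = 310
  bin 2: 170 + 80 + 70 = 320
  bin 3: 60 + 40 = 100
Every load is within 320, so 3 bins suffice.

Yes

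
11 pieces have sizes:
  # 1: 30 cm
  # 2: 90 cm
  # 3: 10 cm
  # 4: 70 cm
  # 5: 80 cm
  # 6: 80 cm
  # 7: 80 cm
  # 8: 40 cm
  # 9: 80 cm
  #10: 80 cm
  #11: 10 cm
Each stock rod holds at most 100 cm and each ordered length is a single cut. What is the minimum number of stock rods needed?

Total = 90 + 80 + 80 + 80 + 80 + 80 + 70 + 40 + 30 + 10 + 10 = 650 cm.
Lower bound: ⌈650/100⌉ = 7 stock rods.
A packing using 8 stock rods:
  stock rod 1: 90 + 10 = 100
  stock rod 2: 80 + 10 = 90
  stock rod 3: 80 = 80
  stock rod 4: 80 = 80
  stock rod 5: 80 = 80
  stock rod 6: 80 = 80
  stock rod 7: 70 + 30 = 100
  stock rod 8: 40 = 40
No arrangement into 7 stock rods stays within capacity, so 8 is optimal.

8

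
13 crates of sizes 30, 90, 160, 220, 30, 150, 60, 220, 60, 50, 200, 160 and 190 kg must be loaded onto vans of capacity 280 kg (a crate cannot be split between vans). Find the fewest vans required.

7

Total = 220 + 220 + 200 + 190 + 160 + 160 + 150 + 90 + 60 + 60 + 50 + 30 + 30 = 1620 kg.
Lower bound: ⌈1620/280⌉ = 6 vans.
Also, 7 crates each exceed 140 kg, and no two of those can share a van, so at least 7 vans are needed.
A packing using 7 vans:
  van 1: 220 + 60 = 280
  van 2: 220 + 60 = 280
  van 3: 200 + 50 + 30 = 280
  van 4: 190 + 90 = 280
  van 5: 160 + 30 = 190
  van 6: 160 = 160
  van 7: 150 = 150
This matches the lower bound, so 7 is optimal.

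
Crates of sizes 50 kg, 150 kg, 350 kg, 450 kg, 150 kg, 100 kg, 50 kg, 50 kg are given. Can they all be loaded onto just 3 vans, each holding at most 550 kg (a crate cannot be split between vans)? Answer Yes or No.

A valid assignment using 3 vans:
  van 1: 450 + 100 = 550
  van 2: 350 + 150 + 50 = 550
  van 3: 150 + 50 + 50 = 250
Every load is within 550 kg, so 3 vans suffice.

Yes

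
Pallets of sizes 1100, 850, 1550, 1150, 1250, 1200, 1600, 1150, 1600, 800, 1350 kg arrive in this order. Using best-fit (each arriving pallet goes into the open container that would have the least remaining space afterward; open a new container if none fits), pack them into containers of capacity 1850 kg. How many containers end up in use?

10

  1100 → container 1 (new)  [load 1100/1850]
  850 → container 2 (new)  [load 850/1850]
  1550 → container 3 (new)  [load 1550/1850]
  1150 → container 4 (new)  [load 1150/1850]
  1250 → container 5 (new)  [load 1250/1850]
  1200 → container 6 (new)  [load 1200/1850]
  1600 → container 7 (new)  [load 1600/1850]
  1150 → container 8 (new)  [load 1150/1850]
  1600 → container 9 (new)  [load 1600/1850]
  800 → container 2  [load 1650/1850]
  1350 → container 10 (new)  [load 1350/1850]
10 containers opened.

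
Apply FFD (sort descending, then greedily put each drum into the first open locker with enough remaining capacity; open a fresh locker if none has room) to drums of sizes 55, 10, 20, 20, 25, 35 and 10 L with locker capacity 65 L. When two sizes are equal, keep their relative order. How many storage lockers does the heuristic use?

3

Sorted descending: 55, 35, 25, 20, 20, 10, 10.
  55 → locker 1 (new)  [load 55/65]
  35 → locker 2 (new)  [load 35/65]
  25 → locker 2  [load 60/65]
  20 → locker 3 (new)  [load 20/65]
  20 → locker 3  [load 40/65]
  10 → locker 1  [load 65/65]
  10 → locker 3  [load 50/65]
3 storage lockers opened.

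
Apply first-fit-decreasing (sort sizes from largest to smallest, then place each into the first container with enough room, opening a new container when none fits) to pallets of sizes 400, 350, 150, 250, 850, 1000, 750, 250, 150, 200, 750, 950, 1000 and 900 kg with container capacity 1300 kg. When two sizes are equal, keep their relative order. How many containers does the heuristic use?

7

Sorted descending: 1000, 1000, 950, 900, 850, 750, 750, 400, 350, 250, 250, 200, 150, 150.
  1000 → container 1 (new)  [load 1000/1300]
  1000 → container 2 (new)  [load 1000/1300]
  950 → container 3 (new)  [load 950/1300]
  900 → container 4 (new)  [load 900/1300]
  850 → container 5 (new)  [load 850/1300]
  750 → container 6 (new)  [load 750/1300]
  750 → container 7 (new)  [load 750/1300]
  400 → container 4  [load 1300/1300]
  350 → container 3  [load 1300/1300]
  250 → container 1  [load 1250/1300]
  250 → container 2  [load 1250/1300]
  200 → container 5  [load 1050/1300]
  150 → container 5  [load 1200/1300]
  150 → container 6  [load 900/1300]
7 containers opened.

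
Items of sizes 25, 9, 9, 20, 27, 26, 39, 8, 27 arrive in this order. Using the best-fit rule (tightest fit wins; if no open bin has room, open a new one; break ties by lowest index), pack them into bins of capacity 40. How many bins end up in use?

  25 → bin 1 (new)  [load 25/40]
  9 → bin 1  [load 34/40]
  9 → bin 2 (new)  [load 9/40]
  20 → bin 2  [load 29/40]
  27 → bin 3 (new)  [load 27/40]
  26 → bin 4 (new)  [load 26/40]
  39 → bin 5 (new)  [load 39/40]
  8 → bin 2  [load 37/40]
  27 → bin 6 (new)  [load 27/40]
6 bins opened.

6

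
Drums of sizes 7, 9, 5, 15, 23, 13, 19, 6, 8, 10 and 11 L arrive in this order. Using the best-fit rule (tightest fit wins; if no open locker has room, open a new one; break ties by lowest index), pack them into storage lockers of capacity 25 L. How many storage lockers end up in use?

6

  7 → locker 1 (new)  [load 7/25]
  9 → locker 1  [load 16/25]
  5 → locker 1  [load 21/25]
  15 → locker 2 (new)  [load 15/25]
  23 → locker 3 (new)  [load 23/25]
  13 → locker 4 (new)  [load 13/25]
  19 → locker 5 (new)  [load 19/25]
  6 → locker 5  [load 25/25]
  8 → locker 2  [load 23/25]
  10 → locker 4  [load 23/25]
  11 → locker 6 (new)  [load 11/25]
6 storage lockers opened.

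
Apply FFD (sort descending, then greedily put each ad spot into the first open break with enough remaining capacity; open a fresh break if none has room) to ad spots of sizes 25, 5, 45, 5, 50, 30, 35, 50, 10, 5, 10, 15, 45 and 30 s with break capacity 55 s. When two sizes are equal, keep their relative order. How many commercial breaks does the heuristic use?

7

Sorted descending: 50, 50, 45, 45, 35, 30, 30, 25, 15, 10, 10, 5, 5, 5.
  50 → break 1 (new)  [load 50/55]
  50 → break 2 (new)  [load 50/55]
  45 → break 3 (new)  [load 45/55]
  45 → break 4 (new)  [load 45/55]
  35 → break 5 (new)  [load 35/55]
  30 → break 6 (new)  [load 30/55]
  30 → break 7 (new)  [load 30/55]
  25 → break 6  [load 55/55]
  15 → break 5  [load 50/55]
  10 → break 3  [load 55/55]
  10 → break 4  [load 55/55]
  5 → break 1  [load 55/55]
  5 → break 2  [load 55/55]
  5 → break 5  [load 55/55]
7 commercial breaks opened.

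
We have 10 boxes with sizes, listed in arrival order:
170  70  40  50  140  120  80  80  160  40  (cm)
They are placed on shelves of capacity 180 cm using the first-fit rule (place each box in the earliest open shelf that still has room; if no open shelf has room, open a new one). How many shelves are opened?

6

  170 → shelf 1 (new)  [load 170/180]
  70 → shelf 2 (new)  [load 70/180]
  40 → shelf 2  [load 110/180]
  50 → shelf 2  [load 160/180]
  140 → shelf 3 (new)  [load 140/180]
  120 → shelf 4 (new)  [load 120/180]
  80 → shelf 5 (new)  [load 80/180]
  80 → shelf 5  [load 160/180]
  160 → shelf 6 (new)  [load 160/180]
  40 → shelf 3  [load 180/180]
6 shelves opened.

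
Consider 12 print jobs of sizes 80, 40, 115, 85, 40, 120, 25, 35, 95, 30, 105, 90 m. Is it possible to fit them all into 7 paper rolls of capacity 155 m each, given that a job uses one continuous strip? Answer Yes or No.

Yes

A valid assignment using 7 paper rolls:
  roll 1: 120 + 35 = 155
  roll 2: 115 + 40 = 155
  roll 3: 105 + 40 = 145
  roll 4: 95 + 30 + 25 = 150
  roll 5: 90 = 90
  roll 6: 85 = 85
  roll 7: 80 = 80
Every load is within 155 m, so 7 paper rolls suffice.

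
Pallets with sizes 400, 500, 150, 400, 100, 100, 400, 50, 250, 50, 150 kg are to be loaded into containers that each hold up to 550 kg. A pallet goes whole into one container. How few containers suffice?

5

Total = 500 + 400 + 400 + 400 + 250 + 150 + 150 + 100 + 100 + 50 + 50 = 2550 kg.
Lower bound: ⌈2550/550⌉ = 5 containers.
A packing using 5 containers:
  container 1: 500 + 50 = 550
  container 2: 400 + 150 = 550
  container 3: 400 + 150 = 550
  container 4: 400 + 100 + 50 = 550
  container 5: 250 + 100 = 350
This matches the lower bound, so 5 is optimal.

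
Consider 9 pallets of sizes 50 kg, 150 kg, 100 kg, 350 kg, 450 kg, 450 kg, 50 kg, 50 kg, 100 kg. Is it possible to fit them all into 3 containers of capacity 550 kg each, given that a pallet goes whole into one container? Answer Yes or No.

No

Total = 1750 kg; ⌈1750/550⌉ = 4.
At least 4 containers are required, but only 3 are allowed.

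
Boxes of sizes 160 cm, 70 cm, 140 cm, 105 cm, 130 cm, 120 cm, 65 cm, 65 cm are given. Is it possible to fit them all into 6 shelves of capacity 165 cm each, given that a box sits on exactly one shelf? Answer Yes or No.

Total = 855 cm; ⌈855/165⌉ = 6.
The bound of 6 does not rule out 6, but exhaustive search shows no assignment into 6 shelves of capacity 165 cm exists — the minimum is 7.

No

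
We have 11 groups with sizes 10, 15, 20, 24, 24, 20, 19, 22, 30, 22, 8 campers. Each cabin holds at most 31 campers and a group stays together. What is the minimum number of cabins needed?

Total = 30 + 24 + 24 + 22 + 22 + 20 + 20 + 19 + 15 + 10 + 8 = 214 campers.
Lower bound: ⌈214/31⌉ = 7 cabins.
Also, 8 groups each exceed 31/2 campers, and no two of those can share a cabin, so at least 8 cabins are needed.
A packing using 9 cabins:
  cabin 1: 30 = 30
  cabin 2: 24 = 24
  cabin 3: 24 = 24
  cabin 4: 22 + 8 = 30
  cabin 5: 22 = 22
  cabin 6: 20 + 10 = 30
  cabin 7: 20 = 20
  cabin 8: 19 = 19
  cabin 9: 15 = 15
No arrangement into 8 cabins stays within capacity, so 9 is optimal.

9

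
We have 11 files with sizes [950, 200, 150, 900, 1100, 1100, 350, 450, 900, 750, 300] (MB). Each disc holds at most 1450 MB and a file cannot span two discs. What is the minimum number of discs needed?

6

Total = 1100 + 1100 + 950 + 900 + 900 + 750 + 450 + 350 + 300 + 200 + 150 = 7150 MB.
Lower bound: ⌈7150/1450⌉ = 5 discs.
Also, 6 files each exceed 725 MB, and no two of those can share a disc, so at least 6 discs are needed.
A packing using 6 discs:
  disc 1: 1100 + 350 = 1450
  disc 2: 1100 + 300 = 1400
  disc 3: 950 + 450 = 1400
  disc 4: 900 + 200 + 150 = 1250
  disc 5: 900 = 900
  disc 6: 750 = 750
This matches the lower bound, so 6 is optimal.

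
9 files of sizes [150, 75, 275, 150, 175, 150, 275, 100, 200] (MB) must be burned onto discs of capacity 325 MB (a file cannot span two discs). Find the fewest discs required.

6

Total = 275 + 275 + 200 + 175 + 150 + 150 + 150 + 100 + 75 = 1550 MB.
Lower bound: ⌈1550/325⌉ = 5 discs.
A packing using 6 discs:
  disc 1: 275 = 275
  disc 2: 275 = 275
  disc 3: 200 + 100 = 300
  disc 4: 175 + 150 = 325
  disc 5: 150 + 150 = 300
  disc 6: 75 = 75
No arrangement into 5 discs stays within capacity, so 6 is optimal.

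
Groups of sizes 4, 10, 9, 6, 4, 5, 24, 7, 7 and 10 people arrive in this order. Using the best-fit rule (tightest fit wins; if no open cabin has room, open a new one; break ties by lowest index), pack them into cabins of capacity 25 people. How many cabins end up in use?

  4 → cabin 1 (new)  [load 4/25]
  10 → cabin 1  [load 14/25]
  9 → cabin 1  [load 23/25]
  6 → cabin 2 (new)  [load 6/25]
  4 → cabin 2  [load 10/25]
  5 → cabin 2  [load 15/25]
  24 → cabin 3 (new)  [load 24/25]
  7 → cabin 2  [load 22/25]
  7 → cabin 4 (new)  [load 7/25]
  10 → cabin 4  [load 17/25]
4 cabins opened.

4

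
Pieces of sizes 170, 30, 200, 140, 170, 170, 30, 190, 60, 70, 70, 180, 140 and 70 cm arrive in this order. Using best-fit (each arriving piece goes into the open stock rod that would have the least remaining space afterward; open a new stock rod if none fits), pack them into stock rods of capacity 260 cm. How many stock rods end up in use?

  170 → stock rod 1 (new)  [load 170/260]
  30 → stock rod 1  [load 200/260]
  200 → stock rod 2 (new)  [load 200/260]
  140 → stock rod 3 (new)  [load 140/260]
  170 → stock rod 4 (new)  [load 170/260]
  170 → stock rod 5 (new)  [load 170/260]
  30 → stock rod 1  [load 230/260]
  190 → stock rod 6 (new)  [load 190/260]
  60 → stock rod 2  [load 260/260]
  70 → stock rod 6  [load 260/260]
  70 → stock rod 4  [load 240/260]
  180 → stock rod 7 (new)  [load 180/260]
  140 → stock rod 8 (new)  [load 140/260]
  70 → stock rod 7  [load 250/260]
8 stock rods opened.

8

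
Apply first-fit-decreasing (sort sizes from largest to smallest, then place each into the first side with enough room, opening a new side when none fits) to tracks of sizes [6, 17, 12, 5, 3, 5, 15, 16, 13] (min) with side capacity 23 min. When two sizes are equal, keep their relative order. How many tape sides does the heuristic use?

5

Sorted descending: 17, 16, 15, 13, 12, 6, 5, 5, 3.
  17 → side 1 (new)  [load 17/23]
  16 → side 2 (new)  [load 16/23]
  15 → side 3 (new)  [load 15/23]
  13 → side 4 (new)  [load 13/23]
  12 → side 5 (new)  [load 12/23]
  6 → side 1  [load 23/23]
  5 → side 2  [load 21/23]
  5 → side 3  [load 20/23]
  3 → side 3  [load 23/23]
5 tape sides opened.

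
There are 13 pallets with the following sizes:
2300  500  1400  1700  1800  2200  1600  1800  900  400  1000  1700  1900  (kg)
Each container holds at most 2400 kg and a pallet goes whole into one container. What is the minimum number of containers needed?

Total = 2300 + 2200 + 1900 + 1800 + 1800 + 1700 + 1700 + 1600 + 1400 + 1000 + 900 + 500 + 400 = 19200 kg.
Lower bound: ⌈19200/2400⌉ = 8 containers.
Also, 9 pallets each exceed 1200 kg, and no two of those can share a container, so at least 9 containers are needed.
A packing using 10 containers:
  container 1: 2300 = 2300
  container 2: 2200 = 2200
  container 3: 1900 + 500 = 2400
  container 4: 1800 + 400 = 2200
  container 5: 1800 = 1800
  container 6: 1700 = 1700
  container 7: 1700 = 1700
  container 8: 1600 = 1600
  container 9: 1400 + 1000 = 2400
  container 10: 900 = 900
No arrangement into 9 containers stays within capacity, so 10 is optimal.

10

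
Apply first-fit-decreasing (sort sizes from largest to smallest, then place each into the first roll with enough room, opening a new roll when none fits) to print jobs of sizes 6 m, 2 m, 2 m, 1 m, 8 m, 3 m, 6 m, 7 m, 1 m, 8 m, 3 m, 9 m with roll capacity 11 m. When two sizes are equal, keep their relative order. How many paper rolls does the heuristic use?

6

Sorted descending: 9, 8, 8, 7, 6, 6, 3, 3, 2, 2, 1, 1.
  9 → roll 1 (new)  [load 9/11]
  8 → roll 2 (new)  [load 8/11]
  8 → roll 3 (new)  [load 8/11]
  7 → roll 4 (new)  [load 7/11]
  6 → roll 5 (new)  [load 6/11]
  6 → roll 6 (new)  [load 6/11]
  3 → roll 2  [load 11/11]
  3 → roll 3  [load 11/11]
  2 → roll 1  [load 11/11]
  2 → roll 4  [load 9/11]
  1 → roll 4  [load 10/11]
  1 → roll 4  [load 11/11]
6 paper rolls opened.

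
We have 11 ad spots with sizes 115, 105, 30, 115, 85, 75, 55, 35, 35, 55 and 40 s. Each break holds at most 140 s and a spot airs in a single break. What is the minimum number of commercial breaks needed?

6

Total = 115 + 115 + 105 + 85 + 75 + 55 + 55 + 40 + 35 + 35 + 30 = 745 s.
Lower bound: ⌈745/140⌉ = 6 commercial breaks.
A packing using 6 commercial breaks:
  break 1: 115 = 115
  break 2: 115 = 115
  break 3: 105 + 35 = 140
  break 4: 85 + 55 = 140
  break 5: 75 + 55 = 130
  break 6: 40 + 35 + 30 = 105
This matches the lower bound, so 6 is optimal.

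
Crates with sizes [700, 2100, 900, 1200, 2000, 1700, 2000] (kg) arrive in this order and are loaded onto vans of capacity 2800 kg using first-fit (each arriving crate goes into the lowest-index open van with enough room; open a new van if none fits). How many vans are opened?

5

  700 → van 1 (new)  [load 700/2800]
  2100 → van 1  [load 2800/2800]
  900 → van 2 (new)  [load 900/2800]
  1200 → van 2  [load 2100/2800]
  2000 → van 3 (new)  [load 2000/2800]
  1700 → van 4 (new)  [load 1700/2800]
  2000 → van 5 (new)  [load 2000/2800]
5 vans opened.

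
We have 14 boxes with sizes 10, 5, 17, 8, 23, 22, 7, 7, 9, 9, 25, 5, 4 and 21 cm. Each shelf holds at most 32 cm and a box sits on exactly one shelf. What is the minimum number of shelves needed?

6

Total = 25 + 23 + 22 + 21 + 17 + 10 + 9 + 9 + 8 + 7 + 7 + 5 + 5 + 4 = 172 cm.
Lower bound: ⌈172/32⌉ = 6 shelves.
A packing using 6 shelves:
  shelf 1: 25 + 7 = 32
  shelf 2: 23 + 9 = 32
  shelf 3: 22 + 10 = 32
  shelf 4: 21 + 9 = 30
  shelf 5: 17 + 8 + 7 = 32
  shelf 6: 5 + 5 + 4 = 14
This matches the lower bound, so 6 is optimal.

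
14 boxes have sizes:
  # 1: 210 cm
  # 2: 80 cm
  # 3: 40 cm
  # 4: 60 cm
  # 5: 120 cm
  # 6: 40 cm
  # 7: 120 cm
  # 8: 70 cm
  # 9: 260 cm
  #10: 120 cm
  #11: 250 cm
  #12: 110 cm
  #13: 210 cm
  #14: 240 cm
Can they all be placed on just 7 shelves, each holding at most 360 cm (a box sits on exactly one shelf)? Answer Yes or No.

A valid assignment using 6 shelves:
  shelf 1: 260 + 80 = 340
  shelf 2: 250 + 110 = 360
  shelf 3: 240 + 120 = 360
  shelf 4: 210 + 120 = 330
  shelf 5: 210 + 120 = 330
  shelf 6: 70 + 60 + 40 + 40 = 210
That uses only 6 ≤ 7, so 7 shelves are enough.

Yes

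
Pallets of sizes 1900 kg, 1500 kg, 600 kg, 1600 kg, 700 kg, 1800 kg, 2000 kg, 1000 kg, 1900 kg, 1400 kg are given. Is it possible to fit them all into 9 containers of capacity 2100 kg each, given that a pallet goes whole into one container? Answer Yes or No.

Yes

A valid assignment using 8 containers:
  container 1: 2000 = 2000
  container 2: 1900 = 1900
  container 3: 1900 = 1900
  container 4: 1800 = 1800
  container 5: 1600 = 1600
  container 6: 1500 + 600 = 2100
  container 7: 1400 + 700 = 2100
  container 8: 1000 = 1000
That uses only 8 ≤ 9, so 9 containers are enough.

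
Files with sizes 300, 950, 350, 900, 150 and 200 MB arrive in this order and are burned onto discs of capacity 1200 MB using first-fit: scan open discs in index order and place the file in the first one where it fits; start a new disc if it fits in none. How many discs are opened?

  300 → disc 1 (new)  [load 300/1200]
  950 → disc 2 (new)  [load 950/1200]
  350 → disc 1  [load 650/1200]
  900 → disc 3 (new)  [load 900/1200]
  150 → disc 1  [load 800/1200]
  200 → disc 1  [load 1000/1200]
3 discs opened.

3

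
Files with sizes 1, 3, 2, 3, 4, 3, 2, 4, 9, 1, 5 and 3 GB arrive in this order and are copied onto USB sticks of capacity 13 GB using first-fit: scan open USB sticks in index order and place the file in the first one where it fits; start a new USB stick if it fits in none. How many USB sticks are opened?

  1 → USB stick 1 (new)  [load 1/13]
  3 → USB stick 1  [load 4/13]
  2 → USB stick 1  [load 6/13]
  3 → USB stick 1  [load 9/13]
  4 → USB stick 1  [load 13/13]
  3 → USB stick 2 (new)  [load 3/13]
  2 → USB stick 2  [load 5/13]
  4 → USB stick 2  [load 9/13]
  9 → USB stick 3 (new)  [load 9/13]
  1 → USB stick 2  [load 10/13]
  5 → USB stick 4 (new)  [load 5/13]
  3 → USB stick 2  [load 13/13]
4 USB sticks opened.

4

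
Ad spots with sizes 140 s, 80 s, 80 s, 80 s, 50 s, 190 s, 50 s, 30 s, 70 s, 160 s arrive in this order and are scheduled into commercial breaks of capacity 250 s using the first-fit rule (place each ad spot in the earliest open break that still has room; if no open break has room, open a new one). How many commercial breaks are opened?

4

  140 → break 1 (new)  [load 140/250]
  80 → break 1  [load 220/250]
  80 → break 2 (new)  [load 80/250]
  80 → break 2  [load 160/250]
  50 → break 2  [load 210/250]
  190 → break 3 (new)  [load 190/250]
  50 → break 3  [load 240/250]
  30 → break 1  [load 250/250]
  70 → break 4 (new)  [load 70/250]
  160 → break 4  [load 230/250]
4 commercial breaks opened.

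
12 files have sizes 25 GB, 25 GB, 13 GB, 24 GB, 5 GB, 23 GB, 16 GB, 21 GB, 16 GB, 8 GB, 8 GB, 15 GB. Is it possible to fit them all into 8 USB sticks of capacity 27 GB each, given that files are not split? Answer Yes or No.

Total = 199 GB; ⌈199/27⌉ = 8.
The bound of 8 does not rule out 8, but exhaustive search shows no assignment into 8 USB sticks of capacity 27 GB exists — the minimum is 9.

No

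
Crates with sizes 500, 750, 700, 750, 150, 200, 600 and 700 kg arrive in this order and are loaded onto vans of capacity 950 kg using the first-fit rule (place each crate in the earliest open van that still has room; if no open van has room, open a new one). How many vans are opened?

6

  500 → van 1 (new)  [load 500/950]
  750 → van 2 (new)  [load 750/950]
  700 → van 3 (new)  [load 700/950]
  750 → van 4 (new)  [load 750/950]
  150 → van 1  [load 650/950]
  200 → van 1  [load 850/950]
  600 → van 5 (new)  [load 600/950]
  700 → van 6 (new)  [load 700/950]
6 vans opened.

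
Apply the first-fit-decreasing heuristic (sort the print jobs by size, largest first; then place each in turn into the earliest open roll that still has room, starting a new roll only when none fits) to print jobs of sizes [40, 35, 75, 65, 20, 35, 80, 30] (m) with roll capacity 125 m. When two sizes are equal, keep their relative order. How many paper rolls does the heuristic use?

Sorted descending: 80, 75, 65, 40, 35, 35, 30, 20.
  80 → roll 1 (new)  [load 80/125]
  75 → roll 2 (new)  [load 75/125]
  65 → roll 3 (new)  [load 65/125]
  40 → roll 1  [load 120/125]
  35 → roll 2  [load 110/125]
  35 → roll 3  [load 100/125]
  30 → roll 4 (new)  [load 30/125]
  20 → roll 3  [load 120/125]
4 paper rolls opened.

4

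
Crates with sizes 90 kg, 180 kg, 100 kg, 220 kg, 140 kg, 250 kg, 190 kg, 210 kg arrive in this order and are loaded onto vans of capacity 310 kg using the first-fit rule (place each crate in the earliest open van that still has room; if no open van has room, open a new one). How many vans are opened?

6

  90 → van 1 (new)  [load 90/310]
  180 → van 1  [load 270/310]
  100 → van 2 (new)  [load 100/310]
  220 → van 3 (new)  [load 220/310]
  140 → van 2  [load 240/310]
  250 → van 4 (new)  [load 250/310]
  190 → van 5 (new)  [load 190/310]
  210 → van 6 (new)  [load 210/310]
6 vans opened.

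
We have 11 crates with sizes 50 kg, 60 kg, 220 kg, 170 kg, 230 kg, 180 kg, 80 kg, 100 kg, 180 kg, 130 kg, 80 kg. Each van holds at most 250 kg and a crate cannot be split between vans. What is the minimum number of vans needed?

7

Total = 230 + 220 + 180 + 180 + 170 + 130 + 100 + 80 + 80 + 60 + 50 = 1480 kg.
Lower bound: ⌈1480/250⌉ = 6 vans.
A packing using 7 vans:
  van 1: 230 = 230
  van 2: 220 = 220
  van 3: 180 + 60 = 240
  van 4: 180 + 50 = 230
  van 5: 170 + 80 = 250
  van 6: 130 + 100 = 230
  van 7: 80 = 80
No arrangement into 6 vans stays within capacity, so 7 is optimal.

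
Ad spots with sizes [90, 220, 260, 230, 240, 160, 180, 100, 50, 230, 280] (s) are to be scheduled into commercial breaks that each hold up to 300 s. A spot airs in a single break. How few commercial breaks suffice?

Total = 280 + 260 + 240 + 230 + 230 + 220 + 180 + 160 + 100 + 90 + 50 = 2040 s.
Lower bound: ⌈2040/300⌉ = 7 commercial breaks.
Also, 8 ad spots each exceed 150 s, and no two of those can share a break, so at least 8 commercial breaks are needed.
A packing using 8 commercial breaks:
  break 1: 280 = 280
  break 2: 260 = 260
  break 3: 240 + 50 = 290
  break 4: 230 = 230
  break 5: 230 = 230
  break 6: 220 = 220
  break 7: 180 + 100 = 280
  break 8: 160 + 90 = 250
This matches the lower bound, so 8 is optimal.

8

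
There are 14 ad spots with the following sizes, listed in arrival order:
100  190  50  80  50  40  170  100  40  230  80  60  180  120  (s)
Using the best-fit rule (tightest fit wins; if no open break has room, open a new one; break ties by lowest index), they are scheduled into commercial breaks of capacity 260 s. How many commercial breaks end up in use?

  100 → break 1 (new)  [load 100/260]
  190 → break 2 (new)  [load 190/260]
  50 → break 2  [load 240/260]
  80 → break 1  [load 180/260]
  50 → break 1  [load 230/260]
  40 → break 3 (new)  [load 40/260]
  170 → break 3  [load 210/260]
  100 → break 4 (new)  [load 100/260]
  40 → break 3  [load 250/260]
  230 → break 5 (new)  [load 230/260]
  80 → break 4  [load 180/260]
  60 → break 4  [load 240/260]
  180 → break 6 (new)  [load 180/260]
  120 → break 7 (new)  [load 120/260]
7 commercial breaks opened.

7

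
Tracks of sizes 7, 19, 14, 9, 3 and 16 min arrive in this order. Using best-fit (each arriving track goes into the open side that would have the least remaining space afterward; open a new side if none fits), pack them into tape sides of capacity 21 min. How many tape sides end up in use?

  7 → side 1 (new)  [load 7/21]
  19 → side 2 (new)  [load 19/21]
  14 → side 1  [load 21/21]
  9 → side 3 (new)  [load 9/21]
  3 → side 3  [load 12/21]
  16 → side 4 (new)  [load 16/21]
4 tape sides opened.

4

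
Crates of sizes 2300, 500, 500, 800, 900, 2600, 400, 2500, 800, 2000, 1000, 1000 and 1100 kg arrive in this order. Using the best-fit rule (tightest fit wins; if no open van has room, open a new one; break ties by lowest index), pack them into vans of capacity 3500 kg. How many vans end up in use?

  2300 → van 1 (new)  [load 2300/3500]
  500 → van 1  [load 2800/3500]
  500 → van 1  [load 3300/3500]
  800 → van 2 (new)  [load 800/3500]
  900 → van 2  [load 1700/3500]
  2600 → van 3 (new)  [load 2600/3500]
  400 → van 3  [load 3000/3500]
  2500 → van 4 (new)  [load 2500/3500]
  800 → van 4  [load 3300/3500]
  2000 → van 5 (new)  [load 2000/3500]
  1000 → van 5  [load 3000/3500]
  1000 → van 2  [load 2700/3500]
  1100 → van 6 (new)  [load 1100/3500]
6 vans opened.

6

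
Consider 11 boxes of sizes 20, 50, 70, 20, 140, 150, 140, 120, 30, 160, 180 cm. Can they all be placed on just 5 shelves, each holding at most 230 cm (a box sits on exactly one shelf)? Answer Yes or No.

Total = 1080 cm; ⌈1080/230⌉ = 5.
6 boxes each exceed half the capacity and cannot share a shelf, forcing at least 6 shelves.
At least 6 shelves are required, but only 5 are allowed.

No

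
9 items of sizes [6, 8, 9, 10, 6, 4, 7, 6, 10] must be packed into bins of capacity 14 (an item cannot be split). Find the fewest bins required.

6

Total = 10 + 10 + 9 + 8 + 7 + 6 + 6 + 6 + 4 = 66.
Lower bound: ⌈66/14⌉ = 5 bins.
A packing using 6 bins:
  bin 1: 10 + 4 = 14
  bin 2: 10 = 10
  bin 3: 9 = 9
  bin 4: 8 + 6 = 14
  bin 5: 7 + 6 = 13
  bin 6: 6 = 6
No arrangement into 5 bins stays within capacity, so 6 is optimal.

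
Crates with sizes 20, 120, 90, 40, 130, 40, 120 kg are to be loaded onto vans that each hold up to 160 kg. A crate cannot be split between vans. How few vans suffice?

Total = 130 + 120 + 120 + 90 + 40 + 40 + 20 = 560 kg.
Lower bound: ⌈560/160⌉ = 4 vans.
A packing using 4 vans:
  van 1: 130 + 20 = 150
  van 2: 120 + 40 = 160
  van 3: 120 + 40 = 160
  van 4: 90 = 90
This matches the lower bound, so 4 is optimal.

4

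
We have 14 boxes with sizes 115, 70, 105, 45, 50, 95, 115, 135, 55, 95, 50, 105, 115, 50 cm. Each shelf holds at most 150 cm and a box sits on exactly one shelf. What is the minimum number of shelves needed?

10

Total = 135 + 115 + 115 + 115 + 105 + 105 + 95 + 95 + 70 + 55 + 50 + 50 + 50 + 45 = 1200 cm.
Lower bound: ⌈1200/150⌉ = 8 shelves.
A packing using 10 shelves:
  shelf 1: 135 = 135
  shelf 2: 115 = 115
  shelf 3: 115 = 115
  shelf 4: 115 = 115
  shelf 5: 105 + 45 = 150
  shelf 6: 105 = 105
  shelf 7: 95 + 55 = 150
  shelf 8: 95 + 50 = 145
  shelf 9: 70 + 50 = 120
  shelf 10: 50 = 50
No arrangement into 9 shelves stays within capacity, so 10 is optimal.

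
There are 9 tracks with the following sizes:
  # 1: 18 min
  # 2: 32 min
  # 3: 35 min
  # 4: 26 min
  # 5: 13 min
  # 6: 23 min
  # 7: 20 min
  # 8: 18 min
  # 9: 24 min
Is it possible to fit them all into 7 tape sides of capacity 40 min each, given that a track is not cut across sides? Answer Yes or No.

A valid assignment using 7 tape sides:
  side 1: 35 = 35
  side 2: 32 = 32
  side 3: 26 + 13 = 39
  side 4: 24 = 24
  side 5: 23 = 23
  side 6: 20 + 18 = 38
  side 7: 18 = 18
Every load is within 40 min, so 7 tape sides suffice.

Yes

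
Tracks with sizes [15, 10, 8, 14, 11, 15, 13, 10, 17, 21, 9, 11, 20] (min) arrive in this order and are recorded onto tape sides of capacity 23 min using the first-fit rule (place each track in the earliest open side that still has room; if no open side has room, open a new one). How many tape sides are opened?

  15 → side 1 (new)  [load 15/23]
  10 → side 2 (new)  [load 10/23]
  8 → side 1  [load 23/23]
  14 → side 3 (new)  [load 14/23]
  11 → side 2  [load 21/23]
  15 → side 4 (new)  [load 15/23]
  13 → side 5 (new)  [load 13/23]
  10 → side 5  [load 23/23]
  17 → side 6 (new)  [load 17/23]
  21 → side 7 (new)  [load 21/23]
  9 → side 3  [load 23/23]
  11 → side 8 (new)  [load 11/23]
  20 → side 9 (new)  [load 20/23]
9 tape sides opened.

9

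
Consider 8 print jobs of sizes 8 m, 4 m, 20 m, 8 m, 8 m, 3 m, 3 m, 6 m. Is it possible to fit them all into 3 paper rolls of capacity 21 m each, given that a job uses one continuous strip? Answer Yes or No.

Yes

A valid assignment using 3 paper rolls:
  roll 1: 20 = 20
  roll 2: 8 + 8 + 4 = 20
  roll 3: 8 + 6 + 3 + 3 = 20
Every load is within 21 m, so 3 paper rolls suffice.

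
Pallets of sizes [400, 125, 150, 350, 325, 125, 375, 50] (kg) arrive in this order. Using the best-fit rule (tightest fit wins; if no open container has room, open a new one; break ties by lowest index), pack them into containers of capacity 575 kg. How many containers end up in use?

  400 → container 1 (new)  [load 400/575]
  125 → container 1  [load 525/575]
  150 → container 2 (new)  [load 150/575]
  350 → container 2  [load 500/575]
  325 → container 3 (new)  [load 325/575]
  125 → container 3  [load 450/575]
  375 → container 4 (new)  [load 375/575]
  50 → container 1  [load 575/575]
4 containers opened.

4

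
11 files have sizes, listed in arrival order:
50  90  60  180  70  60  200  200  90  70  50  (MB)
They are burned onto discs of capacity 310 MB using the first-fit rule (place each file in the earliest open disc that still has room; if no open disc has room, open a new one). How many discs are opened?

  50 → disc 1 (new)  [load 50/310]
  90 → disc 1  [load 140/310]
  60 → disc 1  [load 200/310]
  180 → disc 2 (new)  [load 180/310]
  70 → disc 1  [load 270/310]
  60 → disc 2  [load 240/310]
  200 → disc 3 (new)  [load 200/310]
  200 → disc 4 (new)  [load 200/310]
  90 → disc 3  [load 290/310]
  70 → disc 2  [load 310/310]
  50 → disc 4  [load 250/310]
4 discs opened.

4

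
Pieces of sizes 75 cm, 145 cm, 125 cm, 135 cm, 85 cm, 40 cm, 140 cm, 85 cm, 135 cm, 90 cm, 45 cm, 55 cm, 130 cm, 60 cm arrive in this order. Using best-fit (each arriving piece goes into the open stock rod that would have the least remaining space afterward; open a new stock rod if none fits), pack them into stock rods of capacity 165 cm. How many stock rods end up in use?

10

  75 → stock rod 1 (new)  [load 75/165]
  145 → stock rod 2 (new)  [load 145/165]
  125 → stock rod 3 (new)  [load 125/165]
  135 → stock rod 4 (new)  [load 135/165]
  85 → stock rod 1  [load 160/165]
  40 → stock rod 3  [load 165/165]
  140 → stock rod 5 (new)  [load 140/165]
  85 → stock rod 6 (new)  [load 85/165]
  135 → stock rod 7 (new)  [load 135/165]
  90 → stock rod 8 (new)  [load 90/165]
  45 → stock rod 8  [load 135/165]
  55 → stock rod 6  [load 140/165]
  130 → stock rod 9 (new)  [load 130/165]
  60 → stock rod 10 (new)  [load 60/165]
10 stock rods opened.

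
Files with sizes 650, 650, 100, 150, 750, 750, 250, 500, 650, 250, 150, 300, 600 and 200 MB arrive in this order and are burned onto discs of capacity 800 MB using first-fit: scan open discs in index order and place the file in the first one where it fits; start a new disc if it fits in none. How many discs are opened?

8

  650 → disc 1 (new)  [load 650/800]
  650 → disc 2 (new)  [load 650/800]
  100 → disc 1  [load 750/800]
  150 → disc 2  [load 800/800]
  750 → disc 3 (new)  [load 750/800]
  750 → disc 4 (new)  [load 750/800]
  250 → disc 5 (new)  [load 250/800]
  500 → disc 5  [load 750/800]
  650 → disc 6 (new)  [load 650/800]
  250 → disc 7 (new)  [load 250/800]
  150 → disc 6  [load 800/800]
  300 → disc 7  [load 550/800]
  600 → disc 8 (new)  [load 600/800]
  200 → disc 7  [load 750/800]
8 discs opened.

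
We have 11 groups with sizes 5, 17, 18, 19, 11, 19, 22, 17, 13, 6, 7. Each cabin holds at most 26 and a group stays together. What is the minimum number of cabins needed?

7

Total = 22 + 19 + 19 + 18 + 17 + 17 + 13 + 11 + 7 + 6 + 5 = 154.
Lower bound: ⌈154/26⌉ = 6 cabins.
A packing using 7 cabins:
  cabin 1: 22 = 22
  cabin 2: 19 + 7 = 26
  cabin 3: 19 + 6 = 25
  cabin 4: 18 + 5 = 23
  cabin 5: 17 = 17
  cabin 6: 17 = 17
  cabin 7: 13 + 11 = 24
No arrangement into 6 cabins stays within capacity, so 7 is optimal.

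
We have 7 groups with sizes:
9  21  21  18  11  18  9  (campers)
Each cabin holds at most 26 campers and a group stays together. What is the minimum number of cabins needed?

6

Total = 21 + 21 + 18 + 18 + 11 + 9 + 9 = 107 campers.
Lower bound: ⌈107/26⌉ = 5 cabins.
A packing using 6 cabins:
  cabin 1: 21 = 21
  cabin 2: 21 = 21
  cabin 3: 18 = 18
  cabin 4: 18 = 18
  cabin 5: 11 + 9 = 20
  cabin 6: 9 = 9
No arrangement into 5 cabins stays within capacity, so 6 is optimal.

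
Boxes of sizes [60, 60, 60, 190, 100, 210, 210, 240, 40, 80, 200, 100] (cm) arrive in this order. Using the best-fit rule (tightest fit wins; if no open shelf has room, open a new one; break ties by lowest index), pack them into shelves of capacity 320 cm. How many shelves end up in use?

  60 → shelf 1 (new)  [load 60/320]
  60 → shelf 1  [load 120/320]
  60 → shelf 1  [load 180/320]
  190 → shelf 2 (new)  [load 190/320]
  100 → shelf 2  [load 290/320]
  210 → shelf 3 (new)  [load 210/320]
  210 → shelf 4 (new)  [load 210/320]
  240 → shelf 5 (new)  [load 240/320]
  40 → shelf 5  [load 280/320]
  80 → shelf 3  [load 290/320]
  200 → shelf 6 (new)  [load 200/320]
  100 → shelf 4  [load 310/320]
6 shelves opened.

6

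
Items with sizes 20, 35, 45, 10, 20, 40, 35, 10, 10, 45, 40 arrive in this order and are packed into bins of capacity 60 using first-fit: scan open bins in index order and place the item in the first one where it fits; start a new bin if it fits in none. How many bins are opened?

6

  20 → bin 1 (new)  [load 20/60]
  35 → bin 1  [load 55/60]
  45 → bin 2 (new)  [load 45/60]
  10 → bin 2  [load 55/60]
  20 → bin 3 (new)  [load 20/60]
  40 → bin 3  [load 60/60]
  35 → bin 4 (new)  [load 35/60]
  10 → bin 4  [load 45/60]
  10 → bin 4  [load 55/60]
  45 → bin 5 (new)  [load 45/60]
  40 → bin 6 (new)  [load 40/60]
6 bins opened.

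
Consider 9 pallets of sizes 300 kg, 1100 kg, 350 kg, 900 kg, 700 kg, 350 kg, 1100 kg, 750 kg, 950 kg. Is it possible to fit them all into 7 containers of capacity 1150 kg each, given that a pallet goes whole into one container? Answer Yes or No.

A valid assignment using 7 containers:
  container 1: 1100 = 1100
  container 2: 1100 = 1100
  container 3: 950 = 950
  container 4: 900 = 900
  container 5: 750 + 350 = 1100
  container 6: 700 + 350 = 1050
  container 7: 300 = 300
Every load is within 1150 kg, so 7 containers suffice.

Yes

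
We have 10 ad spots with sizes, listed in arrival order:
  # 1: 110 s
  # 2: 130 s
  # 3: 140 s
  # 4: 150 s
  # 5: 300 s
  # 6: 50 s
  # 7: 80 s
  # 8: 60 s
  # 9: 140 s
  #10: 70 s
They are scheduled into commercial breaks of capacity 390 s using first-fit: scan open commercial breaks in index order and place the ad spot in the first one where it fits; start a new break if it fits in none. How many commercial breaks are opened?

4

  110 → break 1 (new)  [load 110/390]
  130 → break 1  [load 240/390]
  140 → break 1  [load 380/390]
  150 → break 2 (new)  [load 150/390]
  300 → break 3 (new)  [load 300/390]
  50 → break 2  [load 200/390]
  80 → break 2  [load 280/390]
  60 → break 2  [load 340/390]
  140 → break 4 (new)  [load 140/390]
  70 → break 3  [load 370/390]
4 commercial breaks opened.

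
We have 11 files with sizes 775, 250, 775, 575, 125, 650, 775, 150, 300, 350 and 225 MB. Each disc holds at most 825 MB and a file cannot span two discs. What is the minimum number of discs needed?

Total = 775 + 775 + 775 + 650 + 575 + 350 + 300 + 250 + 225 + 150 + 125 = 4950 MB.
Lower bound: ⌈4950/825⌉ = 6 discs.
A packing using 7 discs:
  disc 1: 775 = 775
  disc 2: 775 = 775
  disc 3: 775 = 775
  disc 4: 650 + 150 = 800
  disc 5: 575 + 250 = 825
  disc 6: 350 + 300 + 125 = 775
  disc 7: 225 = 225
No arrangement into 6 discs stays within capacity, so 7 is optimal.

7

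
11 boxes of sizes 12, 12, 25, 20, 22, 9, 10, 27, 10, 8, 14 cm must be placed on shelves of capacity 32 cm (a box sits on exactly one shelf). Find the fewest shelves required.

Total = 27 + 25 + 22 + 20 + 14 + 12 + 12 + 10 + 10 + 9 + 8 = 169 cm.
Lower bound: ⌈169/32⌉ = 6 shelves.
A packing using 6 shelves:
  shelf 1: 27 = 27
  shelf 2: 25 = 25
  shelf 3: 22 + 10 = 32
  shelf 4: 20 + 12 = 32
  shelf 5: 14 + 12 = 26
  shelf 6: 10 + 9 + 8 = 27
This matches the lower bound, so 6 is optimal.

6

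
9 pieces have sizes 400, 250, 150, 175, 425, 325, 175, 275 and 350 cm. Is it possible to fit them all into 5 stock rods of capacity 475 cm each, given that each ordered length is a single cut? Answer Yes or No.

No

Total = 2525 cm; ⌈2525/475⌉ = 6.
At least 6 stock rods are required, but only 5 are allowed.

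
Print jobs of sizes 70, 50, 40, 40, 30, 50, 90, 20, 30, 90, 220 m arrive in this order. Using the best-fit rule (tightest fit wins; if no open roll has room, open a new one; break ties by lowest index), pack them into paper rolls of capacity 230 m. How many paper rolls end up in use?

4

  70 → roll 1 (new)  [load 70/230]
  50 → roll 1  [load 120/230]
  40 → roll 1  [load 160/230]
  40 → roll 1  [load 200/230]
  30 → roll 1  [load 230/230]
  50 → roll 2 (new)  [load 50/230]
  90 → roll 2  [load 140/230]
  20 → roll 2  [load 160/230]
  30 → roll 2  [load 190/230]
  90 → roll 3 (new)  [load 90/230]
  220 → roll 4 (new)  [load 220/230]
4 paper rolls opened.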